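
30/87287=30/87287=0.00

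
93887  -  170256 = -76369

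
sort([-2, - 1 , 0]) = [ - 2, - 1,0]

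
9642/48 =200 + 7/8 = 200.88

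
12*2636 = 31632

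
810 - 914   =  -104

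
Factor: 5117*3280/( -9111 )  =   - 16783760/9111 = - 2^4*3^ ( - 1) * 5^1* 7^1*17^1*41^1* 43^1*3037^( - 1 ) 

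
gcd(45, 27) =9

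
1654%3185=1654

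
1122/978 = 187/163 = 1.15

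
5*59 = 295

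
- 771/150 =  - 6+43/50 =-  5.14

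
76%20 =16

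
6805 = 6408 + 397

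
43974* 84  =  3693816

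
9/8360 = 9/8360 = 0.00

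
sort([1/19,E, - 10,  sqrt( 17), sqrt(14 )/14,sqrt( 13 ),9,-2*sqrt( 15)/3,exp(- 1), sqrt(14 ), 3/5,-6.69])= [-10,-6.69, - 2*sqrt( 15)/3,1/19,sqrt( 14)/14, exp( - 1 ), 3/5,  E, sqrt(13 ), sqrt( 14), sqrt( 17), 9]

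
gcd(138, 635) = 1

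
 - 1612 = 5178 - 6790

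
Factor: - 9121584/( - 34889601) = 3040528/11629867 = 2^4*31^( - 1 )*307^1*619^1*375157^( - 1 ) 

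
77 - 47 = 30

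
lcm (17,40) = 680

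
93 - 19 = 74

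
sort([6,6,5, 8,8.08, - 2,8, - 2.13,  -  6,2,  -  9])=[ - 9,  -  6,-2.13 , - 2,  2,5,6,6,8,8, 8.08 ] 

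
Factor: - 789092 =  - 2^2*197273^1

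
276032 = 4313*64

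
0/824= 0 = 0.00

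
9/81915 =3/27305 = 0.00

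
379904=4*94976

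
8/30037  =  8/30037  =  0.00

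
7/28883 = 7/28883 = 0.00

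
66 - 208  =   - 142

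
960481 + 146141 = 1106622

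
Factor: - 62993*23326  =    -  2^1*7^1 * 107^1*109^1*8999^1  =  - 1469374718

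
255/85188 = 85/28396 = 0.00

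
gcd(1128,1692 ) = 564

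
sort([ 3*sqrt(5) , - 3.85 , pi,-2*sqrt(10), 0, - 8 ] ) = [  -  8, - 2* sqrt(10), - 3.85,0,pi,3*sqrt ( 5 )]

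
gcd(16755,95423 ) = 1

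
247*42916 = 10600252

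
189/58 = 189/58 = 3.26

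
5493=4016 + 1477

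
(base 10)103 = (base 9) 124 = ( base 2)1100111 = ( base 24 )47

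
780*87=67860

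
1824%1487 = 337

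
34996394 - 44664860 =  - 9668466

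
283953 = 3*94651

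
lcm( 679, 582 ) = 4074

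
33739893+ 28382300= 62122193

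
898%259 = 121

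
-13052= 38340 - 51392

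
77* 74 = 5698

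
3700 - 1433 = 2267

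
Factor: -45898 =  - 2^1*53^1*433^1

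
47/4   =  11 + 3/4  =  11.75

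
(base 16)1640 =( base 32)5I0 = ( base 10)5696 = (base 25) 92L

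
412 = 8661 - 8249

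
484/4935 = 484/4935  =  0.10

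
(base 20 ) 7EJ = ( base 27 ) 46L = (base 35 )2IJ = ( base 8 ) 6033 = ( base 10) 3099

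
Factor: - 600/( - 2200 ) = 3/11 = 3^1*11^ (-1)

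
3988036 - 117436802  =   - 113448766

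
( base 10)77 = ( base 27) 2n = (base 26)2p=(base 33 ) 2B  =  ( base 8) 115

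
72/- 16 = - 5 + 1/2 = - 4.50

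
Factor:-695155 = - 5^1 *41^1*3391^1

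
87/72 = 29/24 = 1.21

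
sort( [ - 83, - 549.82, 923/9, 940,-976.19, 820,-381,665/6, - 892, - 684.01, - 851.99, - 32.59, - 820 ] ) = [ - 976.19, - 892, - 851.99, - 820,-684.01, - 549.82,-381,- 83, - 32.59, 923/9, 665/6, 820,940 ]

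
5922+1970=7892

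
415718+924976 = 1340694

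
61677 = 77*801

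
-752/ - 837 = 752/837 = 0.90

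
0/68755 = 0=0.00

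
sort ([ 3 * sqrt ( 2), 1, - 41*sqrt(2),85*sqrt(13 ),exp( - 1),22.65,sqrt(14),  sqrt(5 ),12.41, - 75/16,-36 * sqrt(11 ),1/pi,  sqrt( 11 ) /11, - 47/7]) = [ - 36 * sqrt(11), - 41* sqrt(2),-47/7, - 75/16,  sqrt( 11)/11, 1/pi, exp( - 1),1, sqrt (5 ), sqrt ( 14 ),  3*sqrt(2 ),  12.41,22.65,85*sqrt( 13 )] 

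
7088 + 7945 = 15033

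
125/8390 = 25/1678= 0.01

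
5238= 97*54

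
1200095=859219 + 340876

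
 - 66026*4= -264104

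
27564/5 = 5512+4/5 = 5512.80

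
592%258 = 76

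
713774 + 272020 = 985794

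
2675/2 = 1337 + 1/2 = 1337.50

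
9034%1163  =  893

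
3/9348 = 1/3116 = 0.00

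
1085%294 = 203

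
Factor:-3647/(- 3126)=7/6 =2^(-1)  *3^( - 1 )*7^1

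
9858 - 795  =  9063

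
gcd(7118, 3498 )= 2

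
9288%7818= 1470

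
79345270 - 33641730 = 45703540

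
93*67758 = 6301494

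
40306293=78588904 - 38282611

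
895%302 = 291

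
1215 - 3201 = - 1986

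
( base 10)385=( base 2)110000001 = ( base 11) 320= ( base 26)EL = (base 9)467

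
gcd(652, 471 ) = 1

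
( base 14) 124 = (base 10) 228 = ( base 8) 344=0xe4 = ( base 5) 1403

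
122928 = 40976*3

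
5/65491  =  5/65491  =  0.00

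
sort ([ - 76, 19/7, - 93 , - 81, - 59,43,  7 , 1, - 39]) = [ -93, - 81, - 76 , - 59, - 39, 1, 19/7, 7,43]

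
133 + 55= 188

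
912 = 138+774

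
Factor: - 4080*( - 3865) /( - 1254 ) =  - 2628200/209= - 2^3*5^2 * 11^( -1 )*17^1*19^( - 1)*773^1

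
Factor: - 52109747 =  - 769^1 * 67763^1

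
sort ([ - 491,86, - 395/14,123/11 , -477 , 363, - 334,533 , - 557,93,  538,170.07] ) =[ - 557,- 491, - 477, - 334  , - 395/14, 123/11,86,93,170.07,363  ,  533, 538 ] 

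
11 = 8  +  3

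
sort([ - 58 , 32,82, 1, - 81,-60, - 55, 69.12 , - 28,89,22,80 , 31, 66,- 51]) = [ - 81,-60 , - 58,  -  55,-51, - 28 , 1,  22, 31,32 , 66,69.12 , 80,82, 89]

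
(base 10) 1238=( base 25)1od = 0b10011010110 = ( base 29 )1DK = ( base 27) 1in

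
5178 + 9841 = 15019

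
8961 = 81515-72554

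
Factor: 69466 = 2^1*47^1*739^1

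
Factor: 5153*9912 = 2^3*3^1 * 7^1*59^1*5153^1 = 51076536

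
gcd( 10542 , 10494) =6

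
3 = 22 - 19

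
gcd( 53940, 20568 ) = 12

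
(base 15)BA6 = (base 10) 2631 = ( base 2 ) 101001000111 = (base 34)29D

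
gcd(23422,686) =98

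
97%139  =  97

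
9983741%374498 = 246793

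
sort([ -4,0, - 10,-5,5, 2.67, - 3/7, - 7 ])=[  -  10, - 7, - 5 , - 4, - 3/7  ,  0,2.67, 5 ]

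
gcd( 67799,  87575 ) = 1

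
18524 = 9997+8527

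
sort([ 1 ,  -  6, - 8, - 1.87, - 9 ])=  [ - 9, - 8, - 6, - 1.87,1]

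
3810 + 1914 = 5724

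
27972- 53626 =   -  25654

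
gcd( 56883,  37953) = 3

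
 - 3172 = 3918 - 7090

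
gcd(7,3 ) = 1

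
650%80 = 10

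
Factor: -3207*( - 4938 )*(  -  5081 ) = - 80463559446= -2^1*3^2*823^1*1069^1* 5081^1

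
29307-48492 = - 19185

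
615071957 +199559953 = 814631910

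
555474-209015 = 346459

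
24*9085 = 218040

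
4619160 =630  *7332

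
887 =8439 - 7552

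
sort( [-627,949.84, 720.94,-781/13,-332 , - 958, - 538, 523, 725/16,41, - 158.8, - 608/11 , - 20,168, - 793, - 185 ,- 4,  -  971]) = [-971,-958,-793, - 627, - 538, - 332,-185, -158.8,-781/13,  -  608/11,-20,-4 , 41,725/16, 168,523, 720.94, 949.84 ] 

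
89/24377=89/24377 =0.00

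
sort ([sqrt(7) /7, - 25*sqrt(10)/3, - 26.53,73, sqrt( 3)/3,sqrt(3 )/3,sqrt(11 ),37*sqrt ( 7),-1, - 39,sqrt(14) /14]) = [  -  39,- 26.53, - 25*sqrt(10) /3,  -  1, sqrt(14) /14,  sqrt( 7 ) /7, sqrt (3 ) /3,sqrt(3 ) /3 , sqrt(11), 73,  37*sqrt (7) ]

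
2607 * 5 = 13035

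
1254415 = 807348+447067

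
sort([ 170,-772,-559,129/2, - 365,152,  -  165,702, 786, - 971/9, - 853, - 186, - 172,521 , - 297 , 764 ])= [ - 853, - 772, - 559, - 365,-297, - 186,-172,-165, - 971/9, 129/2, 152,170,  521, 702, 764,786] 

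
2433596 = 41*59356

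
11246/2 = 5623 = 5623.00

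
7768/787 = 7768/787 = 9.87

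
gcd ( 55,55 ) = 55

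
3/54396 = 1/18132 = 0.00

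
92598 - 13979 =78619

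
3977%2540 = 1437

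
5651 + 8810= 14461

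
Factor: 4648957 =4648957^1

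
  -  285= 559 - 844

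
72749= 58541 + 14208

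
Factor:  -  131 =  - 131^1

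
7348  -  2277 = 5071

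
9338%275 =263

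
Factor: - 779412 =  - 2^2*3^1*64951^1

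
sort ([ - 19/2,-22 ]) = [ - 22, - 19/2 ]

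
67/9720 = 67/9720 =0.01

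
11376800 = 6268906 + 5107894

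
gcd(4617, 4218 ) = 57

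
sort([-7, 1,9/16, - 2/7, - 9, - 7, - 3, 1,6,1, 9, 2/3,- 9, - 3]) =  [ - 9, - 9, - 7, - 7, - 3, - 3, - 2/7, 9/16, 2/3, 1,1,1, 6,9]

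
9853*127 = 1251331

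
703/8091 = 703/8091 = 0.09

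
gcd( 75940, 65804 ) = 4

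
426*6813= 2902338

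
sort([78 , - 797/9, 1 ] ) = [-797/9,1,78 ]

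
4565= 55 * 83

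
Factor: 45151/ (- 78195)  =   - 3^(  -  1 )*5^( - 1)*13^ (-1)*163^1*277^1*401^(- 1) 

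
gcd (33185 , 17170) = 5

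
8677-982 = 7695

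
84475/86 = 84475/86 = 982.27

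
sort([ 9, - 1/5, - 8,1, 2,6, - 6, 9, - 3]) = [ - 8, - 6, - 3,-1/5,1,2,6 , 9,9]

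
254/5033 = 254/5033  =  0.05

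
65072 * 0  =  0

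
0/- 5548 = 0/1 = - 0.00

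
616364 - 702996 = -86632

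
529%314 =215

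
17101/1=17101 = 17101.00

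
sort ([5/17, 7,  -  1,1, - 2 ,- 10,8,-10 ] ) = [ - 10 , - 10, - 2, - 1,5/17 , 1,7,8 ]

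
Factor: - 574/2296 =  - 1/4 = - 2^( - 2)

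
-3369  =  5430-8799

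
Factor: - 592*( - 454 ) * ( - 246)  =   - 66116928 = - 2^6*3^1*37^1 * 41^1 * 227^1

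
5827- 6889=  - 1062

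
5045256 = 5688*887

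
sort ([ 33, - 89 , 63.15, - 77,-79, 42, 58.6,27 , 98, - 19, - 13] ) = [- 89, - 79, -77, - 19, - 13,27, 33,42, 58.6, 63.15, 98]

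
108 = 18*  6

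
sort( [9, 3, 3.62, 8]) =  [3, 3.62, 8, 9]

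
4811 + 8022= 12833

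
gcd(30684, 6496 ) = 4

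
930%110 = 50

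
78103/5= 78103/5 = 15620.60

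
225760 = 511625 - 285865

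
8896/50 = 177  +  23/25 = 177.92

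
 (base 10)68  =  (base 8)104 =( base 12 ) 58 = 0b1000100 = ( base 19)3b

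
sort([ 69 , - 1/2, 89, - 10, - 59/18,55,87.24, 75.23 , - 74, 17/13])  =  [ - 74 ,-10, - 59/18, - 1/2,17/13  ,  55, 69,  75.23, 87.24, 89 ]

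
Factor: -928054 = - 2^1 * 61^1*7607^1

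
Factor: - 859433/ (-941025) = 3^ ( -1)*5^ ( - 2 )*12547^( - 1)*859433^1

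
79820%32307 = 15206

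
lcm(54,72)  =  216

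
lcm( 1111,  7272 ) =79992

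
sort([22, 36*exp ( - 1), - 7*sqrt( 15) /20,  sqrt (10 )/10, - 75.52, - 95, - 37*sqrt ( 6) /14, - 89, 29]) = [ - 95, -89 , - 75.52, - 37*sqrt( 6 )/14, - 7 * sqrt(15 )/20, sqrt( 10 )/10, 36* exp(-1), 22,29]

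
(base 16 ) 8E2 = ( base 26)39C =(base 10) 2274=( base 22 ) 4F8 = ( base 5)33044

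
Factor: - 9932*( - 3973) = 2^2* 13^1*29^1*137^1*191^1 = 39459836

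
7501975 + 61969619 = 69471594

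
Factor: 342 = 2^1 * 3^2*19^1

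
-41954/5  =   - 8391 + 1/5 =- 8390.80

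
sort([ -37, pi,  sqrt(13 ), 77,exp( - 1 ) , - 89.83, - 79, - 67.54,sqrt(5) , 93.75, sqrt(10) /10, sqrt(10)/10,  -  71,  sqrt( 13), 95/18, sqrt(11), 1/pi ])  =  [ - 89.83, - 79, -71, - 67.54, - 37,sqrt(10 )/10,  sqrt(10)/10, 1/pi,exp(-1 ),sqrt(5),pi, sqrt(11), sqrt(13),sqrt(13 ), 95/18, 77, 93.75 ] 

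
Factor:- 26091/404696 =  - 2^( - 3 ) * 3^2 * 13^1*223^1*50587^( - 1) 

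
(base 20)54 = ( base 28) 3k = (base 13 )80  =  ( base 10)104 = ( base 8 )150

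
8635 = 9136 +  - 501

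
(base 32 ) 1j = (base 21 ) 29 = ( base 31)1k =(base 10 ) 51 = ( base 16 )33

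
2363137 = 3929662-1566525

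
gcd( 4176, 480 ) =48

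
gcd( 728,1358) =14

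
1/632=1/632 =0.00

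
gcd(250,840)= 10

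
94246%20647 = 11658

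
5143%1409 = 916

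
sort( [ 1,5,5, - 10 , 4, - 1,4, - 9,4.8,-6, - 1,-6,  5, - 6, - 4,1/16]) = [ -10, - 9,-6,  -  6,-6, - 4,-1,- 1,1/16,1,4,4 , 4.8,5,5,5]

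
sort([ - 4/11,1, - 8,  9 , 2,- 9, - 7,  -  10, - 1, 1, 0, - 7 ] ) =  [ - 10, - 9 , - 8, - 7, - 7, - 1,-4/11, 0 , 1, 1,2,9] 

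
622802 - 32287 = 590515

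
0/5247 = 0 = 0.00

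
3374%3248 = 126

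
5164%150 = 64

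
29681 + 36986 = 66667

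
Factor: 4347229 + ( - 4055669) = 2^3 * 5^1*37^1*197^1 = 291560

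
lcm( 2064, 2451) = 39216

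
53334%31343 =21991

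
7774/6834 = 1+470/3417 = 1.14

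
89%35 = 19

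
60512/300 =15128/75 = 201.71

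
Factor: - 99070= -2^1*5^1*9907^1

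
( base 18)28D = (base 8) 1445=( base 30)qp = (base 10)805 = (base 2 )1100100101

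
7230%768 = 318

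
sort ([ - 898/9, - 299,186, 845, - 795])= [ - 795 , -299 , - 898/9 , 186, 845 ]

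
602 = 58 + 544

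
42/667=42/667 = 0.06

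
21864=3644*6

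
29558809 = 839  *35231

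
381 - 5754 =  - 5373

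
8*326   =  2608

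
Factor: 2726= 2^1 *29^1 * 47^1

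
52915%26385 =145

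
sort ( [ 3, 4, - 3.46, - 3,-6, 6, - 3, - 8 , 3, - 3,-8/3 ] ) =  [  -  8, - 6,-3.46 , - 3,  -  3,-3 ,  -  8/3, 3, 3,4,6 ]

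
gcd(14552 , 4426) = 2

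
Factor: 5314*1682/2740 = 2234537/685 = 5^( - 1) *29^2 *137^ (-1 )*2657^1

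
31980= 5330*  6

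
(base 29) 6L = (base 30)6F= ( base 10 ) 195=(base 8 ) 303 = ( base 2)11000011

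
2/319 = 2/319=0.01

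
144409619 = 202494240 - 58084621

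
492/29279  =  492/29279 = 0.02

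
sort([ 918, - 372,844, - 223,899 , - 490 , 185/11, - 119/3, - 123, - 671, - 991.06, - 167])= [ - 991.06, - 671, - 490, - 372, - 223, - 167, - 123, - 119/3,185/11,844,  899,  918]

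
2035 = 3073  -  1038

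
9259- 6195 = 3064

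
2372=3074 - 702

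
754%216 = 106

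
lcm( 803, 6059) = 66649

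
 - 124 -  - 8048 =7924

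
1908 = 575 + 1333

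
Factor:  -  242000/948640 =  - 25/98 = - 2^( - 1)*5^2*7^(-2 ) 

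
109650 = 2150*51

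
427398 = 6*71233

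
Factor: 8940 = 2^2*3^1*5^1*149^1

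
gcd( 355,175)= 5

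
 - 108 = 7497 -7605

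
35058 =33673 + 1385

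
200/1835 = 40/367 = 0.11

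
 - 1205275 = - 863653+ - 341622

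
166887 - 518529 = - 351642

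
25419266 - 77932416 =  - 52513150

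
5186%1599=389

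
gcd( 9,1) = 1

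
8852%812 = 732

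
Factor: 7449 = 3^1*13^1*191^1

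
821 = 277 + 544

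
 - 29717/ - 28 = 1061+9/28 = 1061.32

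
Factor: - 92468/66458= - 2^1 * 7^( - 1)*47^( - 1) * 101^( - 1)*23117^1  =  - 46234/33229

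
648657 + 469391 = 1118048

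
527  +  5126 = 5653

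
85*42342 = 3599070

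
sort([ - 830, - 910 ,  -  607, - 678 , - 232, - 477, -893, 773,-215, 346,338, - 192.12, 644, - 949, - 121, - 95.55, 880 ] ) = [ - 949, - 910,  -  893, - 830  , - 678 , - 607, - 477, - 232, - 215,-192.12,- 121, - 95.55,  338, 346, 644,773,880 ]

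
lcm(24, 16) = 48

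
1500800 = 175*8576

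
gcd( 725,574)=1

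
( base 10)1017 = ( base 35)t2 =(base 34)tv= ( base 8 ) 1771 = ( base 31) 11p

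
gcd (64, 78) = 2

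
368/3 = 368/3=122.67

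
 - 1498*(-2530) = 3789940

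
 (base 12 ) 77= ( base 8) 133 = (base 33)2p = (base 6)231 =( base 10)91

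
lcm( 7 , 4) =28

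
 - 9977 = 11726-21703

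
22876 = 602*38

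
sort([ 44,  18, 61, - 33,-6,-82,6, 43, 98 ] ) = [ - 82,-33, - 6, 6, 18,43,  44, 61, 98]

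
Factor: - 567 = - 3^4 *7^1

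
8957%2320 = 1997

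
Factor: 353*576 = 2^6*3^2 *353^1 = 203328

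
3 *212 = 636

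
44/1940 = 11/485 = 0.02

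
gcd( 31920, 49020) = 1140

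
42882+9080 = 51962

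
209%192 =17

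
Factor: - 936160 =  - 2^5*5^1 * 5851^1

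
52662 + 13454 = 66116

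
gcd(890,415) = 5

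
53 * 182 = 9646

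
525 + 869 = 1394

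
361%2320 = 361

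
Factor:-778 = -2^1*389^1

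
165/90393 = 55/30131= 0.00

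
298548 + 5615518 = 5914066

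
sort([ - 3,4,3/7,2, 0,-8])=[ - 8, - 3,0,3/7,2,4]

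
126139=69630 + 56509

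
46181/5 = 46181/5 =9236.20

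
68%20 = 8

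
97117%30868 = 4513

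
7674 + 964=8638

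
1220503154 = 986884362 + 233618792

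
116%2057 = 116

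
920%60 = 20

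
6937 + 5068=12005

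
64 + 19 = 83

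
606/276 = 2 + 9/46 = 2.20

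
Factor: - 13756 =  - 2^2 * 19^1 * 181^1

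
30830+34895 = 65725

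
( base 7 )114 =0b111100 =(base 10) 60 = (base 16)3c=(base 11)55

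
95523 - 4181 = 91342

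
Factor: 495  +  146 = 641^1 = 641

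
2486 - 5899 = -3413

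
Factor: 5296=2^4*331^1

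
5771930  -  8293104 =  - 2521174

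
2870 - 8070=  - 5200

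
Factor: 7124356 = 2^2*1781089^1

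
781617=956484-174867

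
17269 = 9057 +8212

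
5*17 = 85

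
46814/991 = 46814/991 = 47.24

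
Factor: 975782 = 2^1*487891^1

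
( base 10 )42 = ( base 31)1B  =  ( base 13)33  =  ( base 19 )24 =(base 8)52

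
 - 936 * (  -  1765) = 1652040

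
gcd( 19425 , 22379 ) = 7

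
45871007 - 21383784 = 24487223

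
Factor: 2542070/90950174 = 5^1 * 7^( - 2 )*254207^1 * 928063^( - 1 )=1271035/45475087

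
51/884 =3/52 = 0.06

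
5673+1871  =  7544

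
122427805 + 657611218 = 780039023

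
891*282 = 251262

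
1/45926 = 1/45926 = 0.00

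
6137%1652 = 1181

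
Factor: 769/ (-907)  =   - 769^1 * 907^( - 1 ) 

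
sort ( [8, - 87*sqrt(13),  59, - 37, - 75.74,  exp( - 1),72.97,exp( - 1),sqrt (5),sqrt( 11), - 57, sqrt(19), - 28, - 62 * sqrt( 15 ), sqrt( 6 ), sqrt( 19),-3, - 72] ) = [ - 87*sqrt( 13 ),-62*sqrt(15 ), - 75.74, - 72, - 57 , - 37, - 28, - 3,exp( - 1 ),exp( - 1 ),  sqrt(5 ),sqrt(6 ), sqrt(11),sqrt( 19), sqrt( 19),8,  59,72.97]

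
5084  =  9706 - 4622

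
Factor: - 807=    - 3^1*269^1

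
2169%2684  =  2169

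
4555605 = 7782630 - 3227025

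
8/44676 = 2/11169  =  0.00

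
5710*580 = 3311800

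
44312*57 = 2525784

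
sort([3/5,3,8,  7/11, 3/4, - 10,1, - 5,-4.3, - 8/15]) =[ - 10,-5, - 4.3, - 8/15, 3/5,7/11,3/4,  1,  3, 8]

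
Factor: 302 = 2^1*151^1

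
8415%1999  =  419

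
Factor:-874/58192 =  - 437/29096 = -2^( - 3 )*19^1*23^1*3637^ ( - 1) 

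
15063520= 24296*620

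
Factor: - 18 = - 2^1*3^2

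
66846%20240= 6126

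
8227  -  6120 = 2107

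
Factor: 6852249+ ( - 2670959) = 2^1*5^1 *418129^1 = 4181290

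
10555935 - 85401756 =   -  74845821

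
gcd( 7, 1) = 1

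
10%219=10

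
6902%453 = 107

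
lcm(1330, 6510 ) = 123690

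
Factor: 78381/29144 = 2^(-3)*3^3 * 2903^1*3643^(-1)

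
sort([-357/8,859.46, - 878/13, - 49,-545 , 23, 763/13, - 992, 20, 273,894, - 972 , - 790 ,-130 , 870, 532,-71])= [ - 992, - 972, - 790,-545, - 130 , - 71, - 878/13,-49, - 357/8,20, 23,763/13,273,532 , 859.46, 870,  894]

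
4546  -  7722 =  - 3176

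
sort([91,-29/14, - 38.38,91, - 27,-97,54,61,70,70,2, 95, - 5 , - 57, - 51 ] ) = [ - 97, - 57, - 51, - 38.38,-27, - 5 , - 29/14,2,54,61, 70,70,91, 91 , 95]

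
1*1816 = 1816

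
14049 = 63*223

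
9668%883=838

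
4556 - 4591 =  - 35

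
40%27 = 13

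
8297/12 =8297/12   =  691.42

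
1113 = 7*159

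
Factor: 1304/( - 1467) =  - 8/9=- 2^3*3^( - 2 )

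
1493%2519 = 1493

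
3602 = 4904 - 1302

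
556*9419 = 5236964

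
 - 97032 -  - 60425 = - 36607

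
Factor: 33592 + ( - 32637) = 5^1 * 191^1= 955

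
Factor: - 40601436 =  - 2^2* 3^1*3383453^1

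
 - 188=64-252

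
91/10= 91/10 = 9.10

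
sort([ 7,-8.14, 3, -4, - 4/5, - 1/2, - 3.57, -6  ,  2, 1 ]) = [ - 8.14,  -  6, - 4,  -  3.57, - 4/5,-1/2, 1,2, 3, 7 ] 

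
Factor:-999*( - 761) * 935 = 3^3*5^1*11^1*17^1*37^1*761^1 = 710823465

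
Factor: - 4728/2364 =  - 2^1 =- 2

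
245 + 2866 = 3111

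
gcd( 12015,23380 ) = 5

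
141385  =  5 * 28277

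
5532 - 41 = 5491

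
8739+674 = 9413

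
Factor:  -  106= - 2^1*53^1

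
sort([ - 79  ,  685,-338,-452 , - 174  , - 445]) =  [ - 452,  -  445, - 338,-174,  -  79,685]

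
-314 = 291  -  605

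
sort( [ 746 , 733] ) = [733,746 ]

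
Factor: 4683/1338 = 2^( - 1)*7^1 = 7/2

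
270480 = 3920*69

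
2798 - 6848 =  - 4050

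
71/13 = 5+6/13 = 5.46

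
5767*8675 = 50028725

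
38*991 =37658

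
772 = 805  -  33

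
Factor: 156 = 2^2*3^1*13^1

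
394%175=44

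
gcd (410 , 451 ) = 41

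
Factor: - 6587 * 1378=  -  9076886 = - 2^1*7^1* 13^1*53^1 * 941^1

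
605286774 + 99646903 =704933677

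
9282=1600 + 7682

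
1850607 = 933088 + 917519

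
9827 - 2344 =7483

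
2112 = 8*264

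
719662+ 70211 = 789873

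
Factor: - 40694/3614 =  - 20347/1807 = - 13^(-1) *139^( - 1 ) *20347^1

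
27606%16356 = 11250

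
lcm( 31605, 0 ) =0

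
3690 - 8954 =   -  5264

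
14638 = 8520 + 6118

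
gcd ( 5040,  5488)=112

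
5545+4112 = 9657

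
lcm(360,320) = 2880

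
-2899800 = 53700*( - 54 ) 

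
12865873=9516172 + 3349701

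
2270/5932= 1135/2966=0.38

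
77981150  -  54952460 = 23028690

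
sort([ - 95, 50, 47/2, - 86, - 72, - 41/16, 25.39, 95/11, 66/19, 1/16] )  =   [-95, - 86 ,-72,-41/16,1/16, 66/19, 95/11, 47/2, 25.39, 50 ]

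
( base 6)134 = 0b111010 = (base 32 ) 1Q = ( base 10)58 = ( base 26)26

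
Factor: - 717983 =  - 7^1* 109^1*  941^1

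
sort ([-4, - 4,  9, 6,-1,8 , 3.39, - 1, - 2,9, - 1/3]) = [-4 , - 4, - 2, - 1, - 1, - 1/3, 3.39 , 6, 8, 9, 9] 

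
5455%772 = 51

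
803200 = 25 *32128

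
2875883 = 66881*43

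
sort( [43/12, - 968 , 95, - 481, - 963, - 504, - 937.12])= [ - 968,  -  963,- 937.12, - 504, - 481, 43/12,95 ]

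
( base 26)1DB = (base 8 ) 2001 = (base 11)852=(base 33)V2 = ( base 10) 1025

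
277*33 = 9141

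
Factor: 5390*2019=10882410 = 2^1*3^1*5^1*7^2*11^1*673^1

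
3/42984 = 1/14328 =0.00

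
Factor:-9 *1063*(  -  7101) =3^5*263^1*1063^1 = 67935267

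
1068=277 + 791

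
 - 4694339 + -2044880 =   -  6739219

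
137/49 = 2 + 39/49 = 2.80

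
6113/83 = 6113/83 = 73.65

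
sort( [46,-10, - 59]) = [ - 59, - 10,46 ]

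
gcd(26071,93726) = 1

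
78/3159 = 2/81 = 0.02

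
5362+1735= 7097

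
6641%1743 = 1412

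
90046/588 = 45023/294 = 153.14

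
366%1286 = 366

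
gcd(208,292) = 4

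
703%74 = 37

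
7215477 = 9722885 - 2507408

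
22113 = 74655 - 52542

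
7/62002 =7/62002 = 0.00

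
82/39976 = 41/19988 = 0.00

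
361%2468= 361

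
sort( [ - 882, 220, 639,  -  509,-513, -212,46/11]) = [ - 882,-513, - 509, - 212, 46/11, 220,639]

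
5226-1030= 4196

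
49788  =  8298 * 6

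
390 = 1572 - 1182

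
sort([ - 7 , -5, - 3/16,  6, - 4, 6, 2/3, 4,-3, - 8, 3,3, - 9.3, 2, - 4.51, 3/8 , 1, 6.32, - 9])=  [ - 9.3, -9,  -  8,- 7,-5, - 4.51, - 4, - 3, - 3/16, 3/8, 2/3, 1, 2, 3, 3, 4, 6,6 , 6.32 ] 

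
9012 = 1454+7558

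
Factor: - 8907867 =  - 3^3* 359^1*919^1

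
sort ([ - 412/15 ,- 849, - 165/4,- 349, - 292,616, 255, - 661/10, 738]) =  [ - 849 ,-349, - 292, - 661/10, - 165/4, - 412/15,255,616, 738]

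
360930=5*72186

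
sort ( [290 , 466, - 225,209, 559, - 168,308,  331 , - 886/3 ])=[ - 886/3  , - 225,  -  168,209,  290, 308,  331, 466, 559] 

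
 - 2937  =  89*( - 33) 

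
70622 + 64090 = 134712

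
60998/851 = 71 + 577/851 =71.68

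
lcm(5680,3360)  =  238560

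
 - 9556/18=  - 531 + 1/9 = -530.89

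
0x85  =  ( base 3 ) 11221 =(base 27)4p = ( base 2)10000101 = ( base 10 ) 133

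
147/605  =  147/605 = 0.24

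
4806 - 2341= 2465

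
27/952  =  27/952 = 0.03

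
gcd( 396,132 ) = 132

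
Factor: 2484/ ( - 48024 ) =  - 3/58 = -  2^ ( - 1 )*3^1 * 29^( - 1 )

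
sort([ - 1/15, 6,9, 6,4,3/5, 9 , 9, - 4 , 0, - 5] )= [ - 5, - 4,- 1/15,0,3/5,4 , 6,  6,9 , 9,  9] 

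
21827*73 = 1593371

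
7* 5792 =40544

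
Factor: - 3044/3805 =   -  4/5 = -2^2 * 5^(-1 )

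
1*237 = 237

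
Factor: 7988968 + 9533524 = 2^2*13^1*317^1*1063^1 = 17522492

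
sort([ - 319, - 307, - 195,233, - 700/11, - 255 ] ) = [ - 319, - 307, -255,  -  195,-700/11, 233]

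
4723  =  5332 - 609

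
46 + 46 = 92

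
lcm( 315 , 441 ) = 2205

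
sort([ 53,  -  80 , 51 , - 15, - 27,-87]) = [-87, - 80, - 27, - 15, 51,53 ]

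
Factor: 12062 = 2^1*37^1*163^1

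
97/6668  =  97/6668 = 0.01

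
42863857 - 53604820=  - 10740963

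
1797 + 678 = 2475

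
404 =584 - 180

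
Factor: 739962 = 2^1*3^3*71^1 * 193^1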